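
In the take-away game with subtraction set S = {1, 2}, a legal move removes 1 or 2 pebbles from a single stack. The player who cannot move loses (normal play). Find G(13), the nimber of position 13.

1

G(0) = 0
G(1) = mex{0} = 1
G(2) = mex{1,0} = 2
G(3) = mex{2,1} = 0
G(4) = mex{0,2} = 1
G(5) = mex{1,0} = 2
G(6) = mex{2,1} = 0
G(7) = mex{0,2} = 1
G(8) = mex{1,0} = 2
G(9) = mex{2,1} = 0
G(10) = mex{0,2} = 1
G(11) = mex{1,0} = 2
G(12) = mex{2,1} = 0
G(13) = mex{0,2} = 1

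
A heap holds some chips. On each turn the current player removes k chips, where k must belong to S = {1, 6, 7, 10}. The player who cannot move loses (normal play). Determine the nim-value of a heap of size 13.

0

G(0) = 0
G(1) = mex{0} = 1
G(2) = mex{1} = 0
G(3) = mex{0} = 1
G(4) = mex{1} = 0
G(5) = mex{0} = 1
G(6) = mex{1,0} = 2
G(7) = mex{2,1,0} = 3
G(8) = mex{3,0,1} = 2
G(9) = mex{2,1,0} = 3
G(10) = mex{3,0,1,0} = 2
G(11) = mex{2,1,0,1} = 3
G(12) = mex{3,2,1,0} = 4
G(13) = mex{4,3,2,1} = 0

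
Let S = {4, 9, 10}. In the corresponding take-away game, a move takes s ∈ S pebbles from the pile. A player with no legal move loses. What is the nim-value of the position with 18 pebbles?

G(0) = 0
G(1) = mex{} = 0
G(2) = mex{} = 0
G(3) = mex{} = 0
G(4) = mex{0} = 1
G(5) = mex{0} = 1
G(6) = mex{0} = 1
G(7) = mex{0} = 1
G(8) = mex{1} = 0
G(9) = mex{1,0} = 2
G(10) = mex{1,0,0} = 2
G(11) = mex{1,0,0} = 2
G(12) = mex{0,0,0} = 1
G(13) = mex{2,1,0} = 3
G(14) = mex{2,1,1} = 0
G(15) = mex{2,1,1} = 0
G(16) = mex{1,1,1} = 0
G(17) = mex{3,0,1} = 2
G(18) = mex{0,2,0} = 1

1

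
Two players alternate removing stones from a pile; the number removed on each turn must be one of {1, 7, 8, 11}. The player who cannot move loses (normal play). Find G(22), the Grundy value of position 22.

0

n :  0  1  2  3  4  5  6  7  8  9 10 11 12 13 14 15 16 17 18 19 20 21 22
G :  0  1  0  1  0  1  0  1  2  3  2  3  2  3  2  3  0  1  0  1  0  1  0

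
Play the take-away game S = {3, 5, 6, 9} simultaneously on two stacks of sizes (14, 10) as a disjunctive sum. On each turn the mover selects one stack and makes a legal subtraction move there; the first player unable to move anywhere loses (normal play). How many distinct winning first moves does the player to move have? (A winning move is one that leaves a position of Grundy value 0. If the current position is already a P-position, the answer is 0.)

3

All stacks use S = {3, 5, 6, 9}:
G(0) = 0
G(1) = mex{} = 0
G(2) = mex{} = 0
G(3) = mex{0} = 1
G(4) = mex{0} = 1
G(5) = mex{0,0} = 1
G(6) = mex{1,0,0} = 2
G(7) = mex{1,0,0} = 2
G(8) = mex{1,1,0} = 2
G(9) = mex{2,1,1,0} = 3
G(10) = mex{2,1,1,0} = 3
G(11) = mex{2,2,1,0} = 3
G(12) = mex{3,2,2,1} = 0
G(13) = mex{3,2,2,1} = 0
G(14) = mex{3,3,2,1} = 0
Stack A: G(14) = 0.
Stack B: G(10) = 3.
Combined Grundy value = 0 ⊕ 3 = 3.
A winning move leaves total XOR = 0, i.e. changes one component's Grundy value g to g ⊕ X where X is the current total.
Stack A: need g' = 0⊕3 = 3. Options: 14−3→G=3, 14−5→G=3, 14−6→G=2, 14−9→G=1. Hits: 2.
Stack B: need g' = 3⊕3 = 0. Options: 10−3→G=2, 10−5→G=1, 10−6→G=1, 10−9→G=0. Hits: 1.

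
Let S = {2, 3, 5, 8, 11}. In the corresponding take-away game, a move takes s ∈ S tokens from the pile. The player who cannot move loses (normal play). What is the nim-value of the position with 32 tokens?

3

n :  0  1  2  3  4  5  6  7  8  9 10 11 12 13 14 15 16 17 18 19 20 21 22 23 24 25 26 27 28 29 30 31 32
G :  0  0  1  1  2  2  3  0  4  1  3  2  4  0  0  1  1  2  2  3  0  4  1  3  2  4  0  0  1  1  2  2  3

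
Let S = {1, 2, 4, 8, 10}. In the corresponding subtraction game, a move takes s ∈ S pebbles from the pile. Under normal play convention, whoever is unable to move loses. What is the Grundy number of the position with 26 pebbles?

2

n :  0  1  2  3  4  5  6  7  8  9 10 11 12 13 14 15 16 17 18 19 20 21 22 23 24 25 26
G :  0  1  2  0  1  2  0  1  2  0  1  2  0  1  2  0  1  2  0  1  2  0  1  2  0  1  2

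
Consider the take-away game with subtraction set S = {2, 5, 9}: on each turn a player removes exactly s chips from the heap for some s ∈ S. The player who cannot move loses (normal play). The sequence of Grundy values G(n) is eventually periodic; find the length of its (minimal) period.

7

G(0) = 0
G(1) = mex{} = 0
G(2) = mex{0} = 1
G(3) = mex{0} = 1
G(4) = mex{1} = 0
G(5) = mex{1,0} = 2
G(6) = mex{0,0} = 1
G(7) = mex{2,1} = 0
G(8) = mex{1,1} = 0
G(9) = mex{0,0,0} = 1
G(10) = mex{0,2,0} = 1
G(11) = mex{1,1,1} = 0
G(12) = mex{1,0,1} = 2
G(13) = mex{0,0,0} = 1
G(14) = mex{2,1,2} = 0
G(15) = mex{1,1,1} = 0
G(16) = mex{0,0,0} = 1
G(17) = mex{0,2,0} = 1
G(n+7) = G(n) holds for n = 0,…,8 (a full window of length max(S) = 9), so the sequence is purely periodic with period 7.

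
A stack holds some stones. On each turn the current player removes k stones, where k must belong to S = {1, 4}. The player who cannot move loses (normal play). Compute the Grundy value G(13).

G(0) = 0
G(1) = mex{0} = 1
G(2) = mex{1} = 0
G(3) = mex{0} = 1
G(4) = mex{1,0} = 2
G(5) = mex{2,1} = 0
G(6) = mex{0,0} = 1
G(7) = mex{1,1} = 0
G(8) = mex{0,2} = 1
G(9) = mex{1,0} = 2
G(10) = mex{2,1} = 0
G(11) = mex{0,0} = 1
G(12) = mex{1,1} = 0
G(13) = mex{0,2} = 1

1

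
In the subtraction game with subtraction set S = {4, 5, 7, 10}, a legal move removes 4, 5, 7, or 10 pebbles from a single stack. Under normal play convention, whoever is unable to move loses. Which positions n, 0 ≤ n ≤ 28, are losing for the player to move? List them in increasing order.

0, 1, 2, 3, 14, 15, 16, 17, 28

G(0) = 0
G(1) = mex{} = 0
G(2) = mex{} = 0
G(3) = mex{} = 0
G(4) = mex{0} = 1
G(5) = mex{0,0} = 1
G(6) = mex{0,0} = 1
G(7) = mex{0,0,0} = 1
G(8) = mex{1,0,0} = 2
G(9) = mex{1,1,0} = 2
G(10) = mex{1,1,0,0} = 2
G(11) = mex{1,1,1,0} = 2
G(12) = mex{2,1,1,0} = 3
G(13) = mex{2,2,1,0} = 3
G(14) = mex{2,2,1,1} = 0
G(15) = mex{2,2,2,1} = 0
G(16) = mex{3,2,2,1} = 0
G(17) = mex{3,3,2,1} = 0
G(18) = mex{0,3,2,2} = 1
G(19) = mex{0,0,3,2} = 1
G(20) = mex{0,0,3,2} = 1
G(21) = mex{0,0,0,2} = 1
G(22) = mex{1,0,0,3} = 2
G(23) = mex{1,1,0,3} = 2
G(24) = mex{1,1,0,0} = 2
G(25) = mex{1,1,1,0} = 2
G(26) = mex{2,1,1,0} = 3
G(27) = mex{2,2,1,0} = 3
G(28) = mex{2,2,1,1} = 0
P-positions are exactly the n with G(n) = 0.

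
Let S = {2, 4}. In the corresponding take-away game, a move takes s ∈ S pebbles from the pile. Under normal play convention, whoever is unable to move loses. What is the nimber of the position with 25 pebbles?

0

n :  0  1  2  3  4  5  6  7  8  9 10 11 12 13 14 15 16 17 18 19 20 21 22 23 24 25
G :  0  0  1  1  2  2  0  0  1  1  2  2  0  0  1  1  2  2  0  0  1  1  2  2  0  0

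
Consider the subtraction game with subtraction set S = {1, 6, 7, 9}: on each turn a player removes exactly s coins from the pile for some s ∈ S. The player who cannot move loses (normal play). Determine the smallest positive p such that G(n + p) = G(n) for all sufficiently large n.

12

G(0) = 0
G(1) = mex{0} = 1
G(2) = mex{1} = 0
G(3) = mex{0} = 1
G(4) = mex{1} = 0
G(5) = mex{0} = 1
G(6) = mex{1,0} = 2
G(7) = mex{2,1,0} = 3
G(8) = mex{3,0,1} = 2
G(9) = mex{2,1,0,0} = 3
G(10) = mex{3,0,1,1} = 2
G(11) = mex{2,1,0,0} = 3
G(12) = mex{3,2,1,1} = 0
G(13) = mex{0,3,2,0} = 1
G(14) = mex{1,2,3,1} = 0
G(15) = mex{0,3,2,2} = 1
G(16) = mex{1,2,3,3} = 0
G(17) = mex{0,3,2,2} = 1
G(18) = mex{1,0,3,3} = 2
G(19) = mex{2,1,0,2} = 3
G(20) = mex{3,0,1,3} = 2
G(21) = mex{2,1,0,0} = 3
G(22) = mex{3,0,1,1} = 2
G(23) = mex{2,1,0,0} = 3
G(24) = mex{3,2,1,1} = 0
G(25) = mex{0,3,2,0} = 1
G(n+12) = G(n) holds for n = 0,…,8 (a full window of length max(S) = 9), so the sequence is purely periodic with period 12.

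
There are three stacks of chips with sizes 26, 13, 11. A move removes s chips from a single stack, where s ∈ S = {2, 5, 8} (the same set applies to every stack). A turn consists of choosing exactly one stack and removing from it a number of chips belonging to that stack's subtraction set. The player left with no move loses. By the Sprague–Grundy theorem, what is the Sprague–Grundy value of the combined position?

All stacks use S = {2, 5, 8}:
G(0) = 0
G(1) = mex{} = 0
G(2) = mex{0} = 1
G(3) = mex{0} = 1
G(4) = mex{1} = 0
G(5) = mex{1,0} = 2
G(6) = mex{0,0} = 1
G(7) = mex{2,1} = 0
G(8) = mex{1,1,0} = 2
G(9) = mex{0,0,0} = 1
G(10) = mex{2,2,1} = 0
G(11) = mex{1,1,1} = 0
G(12) = mex{0,0,0} = 1
G(13) = mex{0,2,2} = 1
G(14) = mex{1,1,1} = 0
G(15) = mex{1,0,0} = 2
G(16) = mex{0,0,2} = 1
G(17) = mex{2,1,1} = 0
G(18) = mex{1,1,0} = 2
G(19) = mex{0,0,0} = 1
G(20) = mex{2,2,1} = 0
G(21) = mex{1,1,1} = 0
G(22) = mex{0,0,0} = 1
G(23) = mex{0,2,2} = 1
G(24) = mex{1,1,1} = 0
G(25) = mex{1,0,0} = 2
G(26) = mex{0,0,2} = 1
Stack A: G(26) = 1.
Stack B: G(13) = 1.
Stack C: G(11) = 0.
Combined Grundy value = 1 ⊕ 1 ⊕ 0 = 0.

0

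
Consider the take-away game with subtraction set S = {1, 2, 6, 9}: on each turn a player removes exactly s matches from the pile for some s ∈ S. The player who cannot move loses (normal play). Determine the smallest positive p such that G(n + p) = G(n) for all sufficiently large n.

7

G(0) = 0
G(1) = mex{0} = 1
G(2) = mex{1,0} = 2
G(3) = mex{2,1} = 0
G(4) = mex{0,2} = 1
G(5) = mex{1,0} = 2
G(6) = mex{2,1,0} = 3
G(7) = mex{3,2,1} = 0
G(8) = mex{0,3,2} = 1
G(9) = mex{1,0,0,0} = 2
G(10) = mex{2,1,1,1} = 0
G(11) = mex{0,2,2,2} = 1
G(12) = mex{1,0,3,0} = 2
G(13) = mex{2,1,0,1} = 3
G(14) = mex{3,2,1,2} = 0
G(15) = mex{0,3,2,3} = 1
G(16) = mex{1,0,0,0} = 2
G(17) = mex{2,1,1,1} = 0
G(n+7) = G(n) holds for n = 0,…,8 (a full window of length max(S) = 9), so the sequence is purely periodic with period 7.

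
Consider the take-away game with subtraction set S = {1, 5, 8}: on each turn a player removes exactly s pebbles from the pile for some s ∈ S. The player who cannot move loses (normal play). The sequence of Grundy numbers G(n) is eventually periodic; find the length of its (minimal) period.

13

n :  0  1  2  3  4  5  6  7  8  9 10 11 12 13 14 15 16 17 18 19 20 21 22 23 24 25 26 27
G :  0  1  0  1  0  1  0  1  2  3  2  3  2  0  1  0  1  0  1  0  1  2  3  2  3  2  0  1
G(n+13) = G(n) holds for n = 0,…,7 (a full window of length max(S) = 8), so the sequence is purely periodic with period 13.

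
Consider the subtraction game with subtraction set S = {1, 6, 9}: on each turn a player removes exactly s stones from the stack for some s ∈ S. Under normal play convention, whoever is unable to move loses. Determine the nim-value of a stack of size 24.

0

G(0) = 0
G(1) = mex{0} = 1
G(2) = mex{1} = 0
G(3) = mex{0} = 1
G(4) = mex{1} = 0
G(5) = mex{0} = 1
G(6) = mex{1,0} = 2
G(7) = mex{2,1} = 0
G(8) = mex{0,0} = 1
G(9) = mex{1,1,0} = 2
G(10) = mex{2,0,1} = 3
G(11) = mex{3,1,0} = 2
G(12) = mex{2,2,1} = 0
G(13) = mex{0,0,0} = 1
G(14) = mex{1,1,1} = 0
G(15) = mex{0,2,2} = 1
G(16) = mex{1,3,0} = 2
G(17) = mex{2,2,1} = 0
G(18) = mex{0,0,2} = 1
G(19) = mex{1,1,3} = 0
G(20) = mex{0,0,2} = 1
G(21) = mex{1,1,0} = 2
G(22) = mex{2,2,1} = 0
G(23) = mex{0,0,0} = 1
G(24) = mex{1,1,1} = 0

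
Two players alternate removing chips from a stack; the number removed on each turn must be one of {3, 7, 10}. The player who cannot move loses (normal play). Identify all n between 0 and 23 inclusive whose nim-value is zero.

0, 1, 2, 6, 14, 15, 19, 20

G(0) = 0
G(1) = mex{} = 0
G(2) = mex{} = 0
G(3) = mex{0} = 1
G(4) = mex{0} = 1
G(5) = mex{0} = 1
G(6) = mex{1} = 0
G(7) = mex{1,0} = 2
G(8) = mex{1,0} = 2
G(9) = mex{0,0} = 1
G(10) = mex{2,1,0} = 3
G(11) = mex{2,1,0} = 3
G(12) = mex{1,1,0} = 2
G(13) = mex{3,0,1} = 2
G(14) = mex{3,2,1} = 0
G(15) = mex{2,2,1} = 0
G(16) = mex{2,1,0} = 3
G(17) = mex{0,3,2} = 1
G(18) = mex{0,3,2} = 1
G(19) = mex{3,2,1} = 0
G(20) = mex{1,2,3} = 0
G(21) = mex{1,0,3} = 2
G(22) = mex{0,0,2} = 1
G(23) = mex{0,3,2} = 1
P-positions are exactly the n with G(n) = 0.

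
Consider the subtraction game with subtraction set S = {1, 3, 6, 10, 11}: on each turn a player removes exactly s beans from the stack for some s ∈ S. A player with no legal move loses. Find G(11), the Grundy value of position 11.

n :  0  1  2  3  4  5  6  7  8  9 10 11
G :  0  1  0  1  0  1  2  3  2  0  1  3

3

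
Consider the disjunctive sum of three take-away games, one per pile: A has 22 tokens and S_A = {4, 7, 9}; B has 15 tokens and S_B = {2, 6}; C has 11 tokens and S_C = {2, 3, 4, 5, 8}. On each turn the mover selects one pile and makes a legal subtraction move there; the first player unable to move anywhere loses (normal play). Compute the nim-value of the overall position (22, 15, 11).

1

Pile A, S = {4, 7, 9}:
G(0) = 0
G(1) = mex{} = 0
G(2) = mex{} = 0
G(3) = mex{} = 0
G(4) = mex{0} = 1
G(5) = mex{0} = 1
G(6) = mex{0} = 1
G(7) = mex{0,0} = 1
G(8) = mex{1,0} = 2
G(9) = mex{1,0,0} = 2
G(10) = mex{1,0,0} = 2
G(11) = mex{1,1,0} = 2
G(12) = mex{2,1,0} = 3
G(13) = mex{2,1,1} = 0
G(14) = mex{2,1,1} = 0
G(15) = mex{2,2,1} = 0
G(16) = mex{3,2,1} = 0
G(17) = mex{0,2,2} = 1
G(18) = mex{0,2,2} = 1
G(19) = mex{0,3,2} = 1
G(20) = mex{0,0,2} = 1
G(21) = mex{1,0,3} = 2
G(22) = mex{1,0,0} = 2
G_A(22) = 2.
Pile B, S = {2, 6}:
n :  0  1  2  3  4  5  6  7  8  9 10 11 12 13 14 15
G :  0  0  1  1  0  0  1  1  0  0  1  1  0  0  1  1
G_B(15) = 1.
Pile C, S = {2, 3, 4, 5, 8}:
n :  0  1  2  3  4  5  6  7  8  9 10 11
G :  0  0  1  1  2  2  3  0  4  1  5  2
G_C(11) = 2.
Combined Grundy value = 2 ⊕ 1 ⊕ 2 = 1.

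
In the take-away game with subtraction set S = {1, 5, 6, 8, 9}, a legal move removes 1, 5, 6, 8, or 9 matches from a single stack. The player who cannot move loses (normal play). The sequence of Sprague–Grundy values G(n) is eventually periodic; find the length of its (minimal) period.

14

n :  0  1  2  3  4  5  6  7  8  9 10 11 12 13 14 15 16 17 18 19 20 21 22 23 24 25 26 27 28 29
G :  0  1  0  1  0  1  2  3  2  3  2  3  4  5  0  1  0  1  0  1  2  3  2  3  2  3  4  5  0  1
G(n+14) = G(n) holds for n = 0,…,8 (a full window of length max(S) = 9), so the sequence is purely periodic with period 14.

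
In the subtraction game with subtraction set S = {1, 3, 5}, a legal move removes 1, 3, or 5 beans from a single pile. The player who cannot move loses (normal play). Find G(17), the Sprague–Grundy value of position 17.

n :  0  1  2  3  4  5  6  7  8  9 10 11 12 13 14 15 16 17
G :  0  1  0  1  0  1  0  1  0  1  0  1  0  1  0  1  0  1

1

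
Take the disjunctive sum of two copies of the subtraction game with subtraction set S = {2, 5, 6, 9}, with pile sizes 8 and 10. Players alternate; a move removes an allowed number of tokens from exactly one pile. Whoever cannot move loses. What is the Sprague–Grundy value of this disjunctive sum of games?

1

All piles use S = {2, 5, 6, 9}:
n :  0  1  2  3  4  5  6  7  8  9 10
G :  0  0  1  1  0  2  1  3  0  2  1
Pile A: G(8) = 0.
Pile B: G(10) = 1.
Combined Grundy value = 0 ⊕ 1 = 1.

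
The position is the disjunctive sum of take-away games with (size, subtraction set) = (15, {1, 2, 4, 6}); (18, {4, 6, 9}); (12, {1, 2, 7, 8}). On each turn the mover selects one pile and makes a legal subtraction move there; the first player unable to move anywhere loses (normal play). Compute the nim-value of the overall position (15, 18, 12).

5

Pile A, S = {1, 2, 4, 6}:
G(0) = 0
G(1) = mex{0} = 1
G(2) = mex{1,0} = 2
G(3) = mex{2,1} = 0
G(4) = mex{0,2,0} = 1
G(5) = mex{1,0,1} = 2
G(6) = mex{2,1,2,0} = 3
G(7) = mex{3,2,0,1} = 4
G(8) = mex{4,3,1,2} = 0
G(9) = mex{0,4,2,0} = 1
G(10) = mex{1,0,3,1} = 2
G(11) = mex{2,1,4,2} = 0
G(12) = mex{0,2,0,3} = 1
G(13) = mex{1,0,1,4} = 2
G(14) = mex{2,1,2,0} = 3
G(15) = mex{3,2,0,1} = 4
G_A(15) = 4.
Pile B, S = {4, 6, 9}:
G(0) = 0
G(1) = mex{} = 0
G(2) = mex{} = 0
G(3) = mex{} = 0
G(4) = mex{0} = 1
G(5) = mex{0} = 1
G(6) = mex{0,0} = 1
G(7) = mex{0,0} = 1
G(8) = mex{1,0} = 2
G(9) = mex{1,0,0} = 2
G(10) = mex{1,1,0} = 2
G(11) = mex{1,1,0} = 2
G(12) = mex{2,1,0} = 3
G(13) = mex{2,1,1} = 0
G(14) = mex{2,2,1} = 0
G(15) = mex{2,2,1} = 0
G(16) = mex{3,2,1} = 0
G(17) = mex{0,2,2} = 1
G(18) = mex{0,3,2} = 1
G_B(18) = 1.
Pile C, S = {1, 2, 7, 8}:
n :  0  1  2  3  4  5  6  7  8  9 10 11 12
G :  0  1  2  0  1  2  0  1  2  0  1  2  0
G_C(12) = 0.
Combined Grundy value = 4 ⊕ 1 ⊕ 0 = 5.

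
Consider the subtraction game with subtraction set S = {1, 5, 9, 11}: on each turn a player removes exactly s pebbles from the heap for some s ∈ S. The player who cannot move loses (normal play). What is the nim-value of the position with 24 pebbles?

0

G(0) = 0
G(1) = mex{0} = 1
G(2) = mex{1} = 0
G(3) = mex{0} = 1
G(4) = mex{1} = 0
G(5) = mex{0,0} = 1
G(6) = mex{1,1} = 0
G(7) = mex{0,0} = 1
G(8) = mex{1,1} = 0
G(9) = mex{0,0,0} = 1
G(10) = mex{1,1,1} = 0
G(11) = mex{0,0,0,0} = 1
G(12) = mex{1,1,1,1} = 0
G(13) = mex{0,0,0,0} = 1
G(14) = mex{1,1,1,1} = 0
G(15) = mex{0,0,0,0} = 1
G(16) = mex{1,1,1,1} = 0
G(17) = mex{0,0,0,0} = 1
G(18) = mex{1,1,1,1} = 0
G(19) = mex{0,0,0,0} = 1
G(20) = mex{1,1,1,1} = 0
G(21) = mex{0,0,0,0} = 1
G(22) = mex{1,1,1,1} = 0
G(23) = mex{0,0,0,0} = 1
G(24) = mex{1,1,1,1} = 0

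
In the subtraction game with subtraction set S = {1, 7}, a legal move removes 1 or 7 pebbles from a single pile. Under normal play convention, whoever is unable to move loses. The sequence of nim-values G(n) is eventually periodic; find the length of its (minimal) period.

2

G(0) = 0
G(1) = mex{0} = 1
G(2) = mex{1} = 0
G(3) = mex{0} = 1
G(4) = mex{1} = 0
G(5) = mex{0} = 1
G(6) = mex{1} = 0
G(7) = mex{0,0} = 1
G(8) = mex{1,1} = 0
G(9) = mex{0,0} = 1
G(10) = mex{1,1} = 0
G(11) = mex{0,0} = 1
G(12) = mex{1,1} = 0
G(13) = mex{0,0} = 1
G(14) = mex{1,1} = 0
G(n+2) = G(n) holds for n = 0,…,6 (a full window of length max(S) = 7), so the sequence is purely periodic with period 2.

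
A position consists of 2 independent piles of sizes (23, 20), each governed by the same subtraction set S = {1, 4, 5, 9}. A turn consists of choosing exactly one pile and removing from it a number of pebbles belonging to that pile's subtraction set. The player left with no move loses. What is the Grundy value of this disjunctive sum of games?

All piles use S = {1, 4, 5, 9}:
n :  0  1  2  3  4  5  6  7  8  9 10 11 12 13 14 15 16 17 18 19 20 21 22 23
G :  0  1  0  1  2  3  2  3  0  1  0  1  2  3  2  3  0  1  0  1  2  3  2  3
Pile A: G(23) = 3.
Pile B: G(20) = 2.
Combined Grundy value = 3 ⊕ 2 = 1.

1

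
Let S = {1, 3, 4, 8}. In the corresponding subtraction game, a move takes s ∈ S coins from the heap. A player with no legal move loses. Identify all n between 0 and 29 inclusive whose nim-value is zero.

0, 2, 7, 9, 14, 16, 21, 23, 28

n :  0  1  2  3  4  5  6  7  8  9 10 11 12 13 14 15 16 17 18 19 20 21 22 23 24 25 26 27 28 29
G :  0  1  0  1  2  3  2  0  1  0  1  2  3  2  0  1  0  1  2  3  2  0  1  0  1  2  3  2  0  1
P-positions are exactly the n with G(n) = 0.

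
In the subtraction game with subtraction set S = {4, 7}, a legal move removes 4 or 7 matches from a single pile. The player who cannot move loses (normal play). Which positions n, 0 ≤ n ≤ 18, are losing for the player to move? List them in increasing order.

G(0) = 0
G(1) = mex{} = 0
G(2) = mex{} = 0
G(3) = mex{} = 0
G(4) = mex{0} = 1
G(5) = mex{0} = 1
G(6) = mex{0} = 1
G(7) = mex{0,0} = 1
G(8) = mex{1,0} = 2
G(9) = mex{1,0} = 2
G(10) = mex{1,0} = 2
G(11) = mex{1,1} = 0
G(12) = mex{2,1} = 0
G(13) = mex{2,1} = 0
G(14) = mex{2,1} = 0
G(15) = mex{0,2} = 1
G(16) = mex{0,2} = 1
G(17) = mex{0,2} = 1
G(18) = mex{0,0} = 1
P-positions are exactly the n with G(n) = 0.

0, 1, 2, 3, 11, 12, 13, 14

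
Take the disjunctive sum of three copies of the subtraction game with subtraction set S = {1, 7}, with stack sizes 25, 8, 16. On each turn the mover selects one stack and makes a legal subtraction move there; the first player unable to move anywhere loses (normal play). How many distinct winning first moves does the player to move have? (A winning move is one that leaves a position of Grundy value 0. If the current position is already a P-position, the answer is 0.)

All stacks use S = {1, 7}:
n :  0  1  2  3  4  5  6  7  8  9 10 11 12 13 14 15 16 17 18 19 20 21 22 23 24 25
G :  0  1  0  1  0  1  0  1  0  1  0  1  0  1  0  1  0  1  0  1  0  1  0  1  0  1
Stack A: G(25) = 1.
Stack B: G(8) = 0.
Stack C: G(16) = 0.
Combined Grundy value = 1 ⊕ 0 ⊕ 0 = 1.
A winning move leaves total XOR = 0, i.e. changes one component's Grundy value g to g ⊕ X where X is the current total.
Stack A: need g' = 1⊕1 = 0. Options: 25−1→G=0, 25−7→G=0. Hits: 2.
Stack B: need g' = 0⊕1 = 1. Options: 8−1→G=1, 8−7→G=1. Hits: 2.
Stack C: need g' = 0⊕1 = 1. Options: 16−1→G=1, 16−7→G=1. Hits: 2.

6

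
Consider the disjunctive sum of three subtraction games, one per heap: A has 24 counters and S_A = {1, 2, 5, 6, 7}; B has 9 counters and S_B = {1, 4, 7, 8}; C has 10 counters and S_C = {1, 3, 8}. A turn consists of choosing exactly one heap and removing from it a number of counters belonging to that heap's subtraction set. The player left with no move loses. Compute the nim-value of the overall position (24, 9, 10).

Heap A, S = {1, 2, 5, 6, 7}:
n :  0  1  2  3  4  5  6  7  8  9 10 11 12 13 14 15 16 17 18 19 20 21 22 23 24
G :  0  1  2  0  1  2  3  4  5  3  4  0  1  2  0  1  2  3  4  5  3  4  0  1  2
G_A(24) = 2.
Heap B, S = {1, 4, 7, 8}:
n : 0 1 2 3 4 5 6 7 8 9
G : 0 1 0 1 2 0 1 2 3 2
G_B(9) = 2.
Heap C, S = {1, 3, 8}:
n :  0  1  2  3  4  5  6  7  8  9 10
G :  0  1  0  1  0  1  0  1  2  3  2
G_C(10) = 2.
Combined Grundy value = 2 ⊕ 2 ⊕ 2 = 2.

2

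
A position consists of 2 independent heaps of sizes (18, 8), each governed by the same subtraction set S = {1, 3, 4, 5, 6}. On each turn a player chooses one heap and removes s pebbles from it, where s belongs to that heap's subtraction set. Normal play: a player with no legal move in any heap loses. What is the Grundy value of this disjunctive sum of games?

4

All heaps use S = {1, 3, 4, 5, 6}:
G(0) = 0
G(1) = mex{0} = 1
G(2) = mex{1} = 0
G(3) = mex{0,0} = 1
G(4) = mex{1,1,0} = 2
G(5) = mex{2,0,1,0} = 3
G(6) = mex{3,1,0,1,0} = 2
G(7) = mex{2,2,1,0,1} = 3
G(8) = mex{3,3,2,1,0} = 4
G(9) = mex{4,2,3,2,1} = 0
G(10) = mex{0,3,2,3,2} = 1
G(11) = mex{1,4,3,2,3} = 0
G(12) = mex{0,0,4,3,2} = 1
G(13) = mex{1,1,0,4,3} = 2
G(14) = mex{2,0,1,0,4} = 3
G(15) = mex{3,1,0,1,0} = 2
G(16) = mex{2,2,1,0,1} = 3
G(17) = mex{3,3,2,1,0} = 4
G(18) = mex{4,2,3,2,1} = 0
Heap A: G(18) = 0.
Heap B: G(8) = 4.
Combined Grundy value = 0 ⊕ 4 = 4.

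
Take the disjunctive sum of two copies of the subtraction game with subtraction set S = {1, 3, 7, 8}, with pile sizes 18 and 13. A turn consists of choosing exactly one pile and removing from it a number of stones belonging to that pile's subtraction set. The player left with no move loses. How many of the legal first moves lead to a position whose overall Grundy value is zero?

2

All piles use S = {1, 3, 7, 8}:
n :  0  1  2  3  4  5  6  7  8  9 10 11 12 13 14 15 16 17 18
G :  0  1  0  1  0  1  0  1  2  3  2  3  2  3  2  0  1  0  1
Pile A: G(18) = 1.
Pile B: G(13) = 3.
Combined Grundy value = 1 ⊕ 3 = 2.
A winning move leaves total XOR = 0, i.e. changes one component's Grundy value g to g ⊕ X where X is the current total.
Pile A: need g' = 1⊕2 = 3. Options: 18−1→G=0, 18−3→G=0, 18−7→G=3, 18−8→G=2. Hits: 1.
Pile B: need g' = 3⊕2 = 1. Options: 13−1→G=2, 13−3→G=2, 13−7→G=0, 13−8→G=1. Hits: 1.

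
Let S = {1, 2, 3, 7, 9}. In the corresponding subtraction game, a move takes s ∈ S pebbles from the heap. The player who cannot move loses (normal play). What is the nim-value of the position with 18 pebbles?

G(0) = 0
G(1) = mex{0} = 1
G(2) = mex{1,0} = 2
G(3) = mex{2,1,0} = 3
G(4) = mex{3,2,1} = 0
G(5) = mex{0,3,2} = 1
G(6) = mex{1,0,3} = 2
G(7) = mex{2,1,0,0} = 3
G(8) = mex{3,2,1,1} = 0
G(9) = mex{0,3,2,2,0} = 1
G(10) = mex{1,0,3,3,1} = 2
G(11) = mex{2,1,0,0,2} = 3
G(12) = mex{3,2,1,1,3} = 0
G(13) = mex{0,3,2,2,0} = 1
G(14) = mex{1,0,3,3,1} = 2
G(15) = mex{2,1,0,0,2} = 3
G(16) = mex{3,2,1,1,3} = 0
G(17) = mex{0,3,2,2,0} = 1
G(18) = mex{1,0,3,3,1} = 2

2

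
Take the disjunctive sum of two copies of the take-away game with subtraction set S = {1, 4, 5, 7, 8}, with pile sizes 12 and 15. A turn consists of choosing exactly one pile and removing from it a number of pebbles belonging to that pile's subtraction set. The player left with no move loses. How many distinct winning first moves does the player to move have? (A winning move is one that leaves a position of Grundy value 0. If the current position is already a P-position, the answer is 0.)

All piles use S = {1, 4, 5, 7, 8}:
n :  0  1  2  3  4  5  6  7  8  9 10 11 12 13 14 15
G :  0  1  0  1  2  3  2  3  4  5  4  0  1  0  1  2
Pile A: G(12) = 1.
Pile B: G(15) = 2.
Combined Grundy value = 1 ⊕ 2 = 3.
A winning move leaves total XOR = 0, i.e. changes one component's Grundy value g to g ⊕ X where X is the current total.
Pile A: need g' = 1⊕3 = 2. Options: 12−1→G=0, 12−4→G=4, 12−5→G=3, 12−7→G=3, 12−8→G=2. Hits: 1.
Pile B: need g' = 2⊕3 = 1. Options: 15−1→G=1, 15−4→G=0, 15−5→G=4, 15−7→G=4, 15−8→G=3. Hits: 1.

2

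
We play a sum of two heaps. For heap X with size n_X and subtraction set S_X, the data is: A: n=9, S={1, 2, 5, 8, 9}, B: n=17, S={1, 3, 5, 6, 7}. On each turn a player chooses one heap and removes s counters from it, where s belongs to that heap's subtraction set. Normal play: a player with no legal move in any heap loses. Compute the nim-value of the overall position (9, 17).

Heap A, S = {1, 2, 5, 8, 9}:
n : 0 1 2 3 4 5 6 7 8 9
G : 0 1 2 0 1 2 0 1 2 3
G_A(9) = 3.
Heap B, S = {1, 3, 5, 6, 7}:
n :  0  1  2  3  4  5  6  7  8  9 10 11 12 13 14 15 16 17
G :  0  1  0  1  0  1  2  3  2  3  2  3  0  1  0  1  0  1
G_B(17) = 1.
Combined Grundy value = 3 ⊕ 1 = 2.

2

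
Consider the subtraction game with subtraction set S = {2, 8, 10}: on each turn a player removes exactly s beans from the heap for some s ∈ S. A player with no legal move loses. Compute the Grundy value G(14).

3

n :  0  1  2  3  4  5  6  7  8  9 10 11 12 13 14
G :  0  0  1  1  0  0  1  1  2  2  3  3  2  2  3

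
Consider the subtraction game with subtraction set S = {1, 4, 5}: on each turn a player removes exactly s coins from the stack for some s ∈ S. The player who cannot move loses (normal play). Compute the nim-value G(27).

1

n :  0  1  2  3  4  5  6  7  8  9 10 11 12 13 14 15 16 17 18 19 20 21 22 23 24 25 26 27
G :  0  1  0  1  2  3  2  3  0  1  0  1  2  3  2  3  0  1  0  1  2  3  2  3  0  1  0  1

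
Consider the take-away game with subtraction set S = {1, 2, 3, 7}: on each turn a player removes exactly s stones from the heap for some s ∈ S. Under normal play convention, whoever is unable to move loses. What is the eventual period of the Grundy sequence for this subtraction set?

n :  0  1  2  3  4  5  6  7  8  9 10 11 12 13 14
G :  0  1  2  3  0  1  2  3  0  1  2  3  0  1  2
G(n+4) = G(n) holds for n = 0,…,6 (a full window of length max(S) = 7), so the sequence is purely periodic with period 4.

4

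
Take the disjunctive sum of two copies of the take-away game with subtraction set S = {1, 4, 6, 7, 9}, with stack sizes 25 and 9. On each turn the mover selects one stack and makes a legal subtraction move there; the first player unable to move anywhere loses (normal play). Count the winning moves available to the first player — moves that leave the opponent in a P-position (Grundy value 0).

All stacks use S = {1, 4, 6, 7, 9}:
G(0) = 0
G(1) = mex{0} = 1
G(2) = mex{1} = 0
G(3) = mex{0} = 1
G(4) = mex{1,0} = 2
G(5) = mex{2,1} = 0
G(6) = mex{0,0,0} = 1
G(7) = mex{1,1,1,0} = 2
G(8) = mex{2,2,0,1} = 3
G(9) = mex{3,0,1,0,0} = 2
G(10) = mex{2,1,2,1,1} = 0
G(11) = mex{0,2,0,2,0} = 1
G(12) = mex{1,3,1,0,1} = 2
G(13) = mex{2,2,2,1,2} = 0
G(14) = mex{0,0,3,2,0} = 1
G(15) = mex{1,1,2,3,1} = 0
G(16) = mex{0,2,0,2,2} = 1
G(17) = mex{1,0,1,0,3} = 2
G(18) = mex{2,1,2,1,2} = 0
G(19) = mex{0,0,0,2,0} = 1
G(20) = mex{1,1,1,0,1} = 2
G(21) = mex{2,2,0,1,2} = 3
G(22) = mex{3,0,1,0,0} = 2
G(23) = mex{2,1,2,1,1} = 0
G(24) = mex{0,2,0,2,0} = 1
G(25) = mex{1,3,1,0,1} = 2
Stack A: G(25) = 2.
Stack B: G(9) = 2.
Combined Grundy value = 2 ⊕ 2 = 0.
A winning move leaves total XOR = 0, i.e. changes one component's Grundy value g to g ⊕ X where X is the current total.
Stack A: target g' = 2⊕0 = 2, but every legal move changes the Grundy value (mex property), so 0 moves.
Stack B: target g' = 2⊕0 = 2, but every legal move changes the Grundy value (mex property), so 0 moves.

0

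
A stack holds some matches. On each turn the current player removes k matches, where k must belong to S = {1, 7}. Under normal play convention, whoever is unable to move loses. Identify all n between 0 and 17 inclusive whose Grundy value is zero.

0, 2, 4, 6, 8, 10, 12, 14, 16

G(0) = 0
G(1) = mex{0} = 1
G(2) = mex{1} = 0
G(3) = mex{0} = 1
G(4) = mex{1} = 0
G(5) = mex{0} = 1
G(6) = mex{1} = 0
G(7) = mex{0,0} = 1
G(8) = mex{1,1} = 0
G(9) = mex{0,0} = 1
G(10) = mex{1,1} = 0
G(11) = mex{0,0} = 1
G(12) = mex{1,1} = 0
G(13) = mex{0,0} = 1
G(14) = mex{1,1} = 0
G(15) = mex{0,0} = 1
G(16) = mex{1,1} = 0
G(17) = mex{0,0} = 1
P-positions are exactly the n with G(n) = 0.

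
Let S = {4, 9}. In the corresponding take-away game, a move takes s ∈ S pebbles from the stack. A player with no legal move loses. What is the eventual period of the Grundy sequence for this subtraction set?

n :  0  1  2  3  4  5  6  7  8  9 10 11 12 13 14 15 16 17 18 19 20 21 22 23 24 25 26 27
G :  0  0  0  0  1  1  1  1  0  2  2  2  1  0  0  0  0  1  1  1  1  0  2  2  2  1  0  0
G(n+13) = G(n) holds for n = 0,…,8 (a full window of length max(S) = 9), so the sequence is purely periodic with period 13.

13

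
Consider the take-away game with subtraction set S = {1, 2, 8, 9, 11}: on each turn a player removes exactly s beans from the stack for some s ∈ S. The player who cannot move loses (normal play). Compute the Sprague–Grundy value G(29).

G(0) = 0
G(1) = mex{0} = 1
G(2) = mex{1,0} = 2
G(3) = mex{2,1} = 0
G(4) = mex{0,2} = 1
G(5) = mex{1,0} = 2
G(6) = mex{2,1} = 0
G(7) = mex{0,2} = 1
G(8) = mex{1,0,0} = 2
G(9) = mex{2,1,1,0} = 3
G(10) = mex{3,2,2,1} = 0
G(11) = mex{0,3,0,2,0} = 1
G(12) = mex{1,0,1,0,1} = 2
G(13) = mex{2,1,2,1,2} = 0
G(14) = mex{0,2,0,2,0} = 1
G(15) = mex{1,0,1,0,1} = 2
G(16) = mex{2,1,2,1,2} = 0
G(17) = mex{0,2,3,2,0} = 1
G(18) = mex{1,0,0,3,1} = 2
G(19) = mex{2,1,1,0,2} = 3
G(20) = mex{3,2,2,1,3} = 0
G(21) = mex{0,3,0,2,0} = 1
G(22) = mex{1,0,1,0,1} = 2
G(23) = mex{2,1,2,1,2} = 0
G(24) = mex{0,2,0,2,0} = 1
G(25) = mex{1,0,1,0,1} = 2
G(26) = mex{2,1,2,1,2} = 0
G(27) = mex{0,2,3,2,0} = 1
G(28) = mex{1,0,0,3,1} = 2
G(29) = mex{2,1,1,0,2} = 3

3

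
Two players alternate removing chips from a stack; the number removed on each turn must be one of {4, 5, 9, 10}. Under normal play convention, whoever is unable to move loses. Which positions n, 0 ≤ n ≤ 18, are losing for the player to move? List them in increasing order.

0, 1, 2, 3, 14, 15, 16, 17

G(0) = 0
G(1) = mex{} = 0
G(2) = mex{} = 0
G(3) = mex{} = 0
G(4) = mex{0} = 1
G(5) = mex{0,0} = 1
G(6) = mex{0,0} = 1
G(7) = mex{0,0} = 1
G(8) = mex{1,0} = 2
G(9) = mex{1,1,0} = 2
G(10) = mex{1,1,0,0} = 2
G(11) = mex{1,1,0,0} = 2
G(12) = mex{2,1,0,0} = 3
G(13) = mex{2,2,1,0} = 3
G(14) = mex{2,2,1,1} = 0
G(15) = mex{2,2,1,1} = 0
G(16) = mex{3,2,1,1} = 0
G(17) = mex{3,3,2,1} = 0
G(18) = mex{0,3,2,2} = 1
P-positions are exactly the n with G(n) = 0.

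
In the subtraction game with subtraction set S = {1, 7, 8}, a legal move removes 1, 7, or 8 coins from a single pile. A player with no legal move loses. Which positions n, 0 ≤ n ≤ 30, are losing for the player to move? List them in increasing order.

G(0) = 0
G(1) = mex{0} = 1
G(2) = mex{1} = 0
G(3) = mex{0} = 1
G(4) = mex{1} = 0
G(5) = mex{0} = 1
G(6) = mex{1} = 0
G(7) = mex{0,0} = 1
G(8) = mex{1,1,0} = 2
G(9) = mex{2,0,1} = 3
G(10) = mex{3,1,0} = 2
G(11) = mex{2,0,1} = 3
G(12) = mex{3,1,0} = 2
G(13) = mex{2,0,1} = 3
G(14) = mex{3,1,0} = 2
G(15) = mex{2,2,1} = 0
G(16) = mex{0,3,2} = 1
G(17) = mex{1,2,3} = 0
G(18) = mex{0,3,2} = 1
G(19) = mex{1,2,3} = 0
G(20) = mex{0,3,2} = 1
G(21) = mex{1,2,3} = 0
G(22) = mex{0,0,2} = 1
G(23) = mex{1,1,0} = 2
G(24) = mex{2,0,1} = 3
G(25) = mex{3,1,0} = 2
G(26) = mex{2,0,1} = 3
G(27) = mex{3,1,0} = 2
G(28) = mex{2,0,1} = 3
G(29) = mex{3,1,0} = 2
G(30) = mex{2,2,1} = 0
P-positions are exactly the n with G(n) = 0.

0, 2, 4, 6, 15, 17, 19, 21, 30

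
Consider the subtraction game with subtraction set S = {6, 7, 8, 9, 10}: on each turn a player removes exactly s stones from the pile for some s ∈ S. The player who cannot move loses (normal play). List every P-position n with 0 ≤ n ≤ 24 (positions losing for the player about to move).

0, 1, 2, 3, 4, 5, 16, 17, 18, 19, 20, 21

n :  0  1  2  3  4  5  6  7  8  9 10 11 12 13 14 15 16 17 18 19 20 21 22 23 24
G :  0  0  0  0  0  0  1  1  1  1  1  1  2  2  2  2  0  0  0  0  0  0  1  1  1
P-positions are exactly the n with G(n) = 0.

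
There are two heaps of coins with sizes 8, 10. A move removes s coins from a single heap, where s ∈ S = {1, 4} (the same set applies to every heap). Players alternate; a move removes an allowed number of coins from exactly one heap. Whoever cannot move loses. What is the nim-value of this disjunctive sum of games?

1

All heaps use S = {1, 4}:
n :  0  1  2  3  4  5  6  7  8  9 10
G :  0  1  0  1  2  0  1  0  1  2  0
Heap A: G(8) = 1.
Heap B: G(10) = 0.
Combined Grundy value = 1 ⊕ 0 = 1.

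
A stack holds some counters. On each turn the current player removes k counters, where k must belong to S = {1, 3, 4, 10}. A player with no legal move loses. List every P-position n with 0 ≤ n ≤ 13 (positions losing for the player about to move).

G(0) = 0
G(1) = mex{0} = 1
G(2) = mex{1} = 0
G(3) = mex{0,0} = 1
G(4) = mex{1,1,0} = 2
G(5) = mex{2,0,1} = 3
G(6) = mex{3,1,0} = 2
G(7) = mex{2,2,1} = 0
G(8) = mex{0,3,2} = 1
G(9) = mex{1,2,3} = 0
G(10) = mex{0,0,2,0} = 1
G(11) = mex{1,1,0,1} = 2
G(12) = mex{2,0,1,0} = 3
G(13) = mex{3,1,0,1} = 2
P-positions are exactly the n with G(n) = 0.

0, 2, 7, 9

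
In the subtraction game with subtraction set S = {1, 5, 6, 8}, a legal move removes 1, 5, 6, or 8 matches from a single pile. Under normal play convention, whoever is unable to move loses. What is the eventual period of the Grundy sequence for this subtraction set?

n :  0  1  2  3  4  5  6  7  8  9 10 11 12 13 14 15 16 17 18 19 20 21 22 23
G :  0  1  0  1  0  1  2  3  2  3  2  0  1  0  1  0  1  2  3  2  3  2  0  1
G(n+11) = G(n) holds for n = 0,…,7 (a full window of length max(S) = 8), so the sequence is purely periodic with period 11.

11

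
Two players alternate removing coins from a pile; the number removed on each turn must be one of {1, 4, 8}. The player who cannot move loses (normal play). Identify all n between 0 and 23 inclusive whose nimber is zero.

0, 2, 5, 7, 12, 14, 17, 19

n :  0  1  2  3  4  5  6  7  8  9 10 11 12 13 14 15 16 17 18 19 20 21 22 23
G :  0  1  0  1  2  0  1  0  1  2  3  2  0  1  0  1  2  0  1  0  1  2  3  2
P-positions are exactly the n with G(n) = 0.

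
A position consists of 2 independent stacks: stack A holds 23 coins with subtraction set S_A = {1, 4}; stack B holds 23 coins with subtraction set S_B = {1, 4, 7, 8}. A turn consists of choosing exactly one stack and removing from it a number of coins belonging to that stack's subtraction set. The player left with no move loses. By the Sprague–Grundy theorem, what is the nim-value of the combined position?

3

Stack A, S = {1, 4}:
n :  0  1  2  3  4  5  6  7  8  9 10 11 12 13 14 15 16 17 18 19 20 21 22 23
G :  0  1  0  1  2  0  1  0  1  2  0  1  0  1  2  0  1  0  1  2  0  1  0  1
G_A(23) = 1.
Stack B, S = {1, 4, 7, 8}:
G(0) = 0
G(1) = mex{0} = 1
G(2) = mex{1} = 0
G(3) = mex{0} = 1
G(4) = mex{1,0} = 2
G(5) = mex{2,1} = 0
G(6) = mex{0,0} = 1
G(7) = mex{1,1,0} = 2
G(8) = mex{2,2,1,0} = 3
G(9) = mex{3,0,0,1} = 2
G(10) = mex{2,1,1,0} = 3
G(11) = mex{3,2,2,1} = 0
G(12) = mex{0,3,0,2} = 1
G(13) = mex{1,2,1,0} = 3
G(14) = mex{3,3,2,1} = 0
G(15) = mex{0,0,3,2} = 1
G(16) = mex{1,1,2,3} = 0
G(17) = mex{0,3,3,2} = 1
G(18) = mex{1,0,0,3} = 2
G(19) = mex{2,1,1,0} = 3
G(20) = mex{3,0,3,1} = 2
G(21) = mex{2,1,0,3} = 4
G(22) = mex{4,2,1,0} = 3
G(23) = mex{3,3,0,1} = 2
G_B(23) = 2.
Combined Grundy value = 1 ⊕ 2 = 3.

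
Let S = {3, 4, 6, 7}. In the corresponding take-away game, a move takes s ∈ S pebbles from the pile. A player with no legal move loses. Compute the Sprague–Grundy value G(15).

1

G(0) = 0
G(1) = mex{} = 0
G(2) = mex{} = 0
G(3) = mex{0} = 1
G(4) = mex{0,0} = 1
G(5) = mex{0,0} = 1
G(6) = mex{1,0,0} = 2
G(7) = mex{1,1,0,0} = 2
G(8) = mex{1,1,0,0} = 2
G(9) = mex{2,1,1,0} = 3
G(10) = mex{2,2,1,1} = 0
G(11) = mex{2,2,1,1} = 0
G(12) = mex{3,2,2,1} = 0
G(13) = mex{0,3,2,2} = 1
G(14) = mex{0,0,2,2} = 1
G(15) = mex{0,0,3,2} = 1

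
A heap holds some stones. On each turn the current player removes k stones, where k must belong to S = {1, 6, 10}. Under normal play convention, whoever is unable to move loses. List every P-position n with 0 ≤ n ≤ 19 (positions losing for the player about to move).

G(0) = 0
G(1) = mex{0} = 1
G(2) = mex{1} = 0
G(3) = mex{0} = 1
G(4) = mex{1} = 0
G(5) = mex{0} = 1
G(6) = mex{1,0} = 2
G(7) = mex{2,1} = 0
G(8) = mex{0,0} = 1
G(9) = mex{1,1} = 0
G(10) = mex{0,0,0} = 1
G(11) = mex{1,1,1} = 0
G(12) = mex{0,2,0} = 1
G(13) = mex{1,0,1} = 2
G(14) = mex{2,1,0} = 3
G(15) = mex{3,0,1} = 2
G(16) = mex{2,1,2} = 0
G(17) = mex{0,0,0} = 1
G(18) = mex{1,1,1} = 0
G(19) = mex{0,2,0} = 1
P-positions are exactly the n with G(n) = 0.

0, 2, 4, 7, 9, 11, 16, 18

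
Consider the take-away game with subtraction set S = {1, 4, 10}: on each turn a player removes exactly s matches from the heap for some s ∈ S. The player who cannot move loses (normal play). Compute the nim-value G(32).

n :  0  1  2  3  4  5  6  7  8  9 10 11 12 13 14 15 16 17 18 19 20 21 22 23 24 25 26 27 28 29 30 31 32
G :  0  1  0  1  2  0  1  0  1  2  3  2  3  0  1  3  0  1  0  1  2  0  1  2  0  1  2  0  1  0  1  2  0

0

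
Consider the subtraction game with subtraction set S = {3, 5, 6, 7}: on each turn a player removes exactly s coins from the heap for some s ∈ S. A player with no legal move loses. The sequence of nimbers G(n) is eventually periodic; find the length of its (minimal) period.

n :  0  1  2  3  4  5  6  7  8  9 10 11 12 13 14 15 16 17 18 19 20 21
G :  0  0  0  1  1  1  2  2  2  3  0  0  0  1  1  1  2  2  2  3  0  0
G(n+10) = G(n) holds for n = 0,…,6 (a full window of length max(S) = 7), so the sequence is purely periodic with period 10.

10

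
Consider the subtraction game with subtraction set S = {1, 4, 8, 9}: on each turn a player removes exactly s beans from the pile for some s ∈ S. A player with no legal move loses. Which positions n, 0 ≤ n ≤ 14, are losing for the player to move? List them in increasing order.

G(0) = 0
G(1) = mex{0} = 1
G(2) = mex{1} = 0
G(3) = mex{0} = 1
G(4) = mex{1,0} = 2
G(5) = mex{2,1} = 0
G(6) = mex{0,0} = 1
G(7) = mex{1,1} = 0
G(8) = mex{0,2,0} = 1
G(9) = mex{1,0,1,0} = 2
G(10) = mex{2,1,0,1} = 3
G(11) = mex{3,0,1,0} = 2
G(12) = mex{2,1,2,1} = 0
G(13) = mex{0,2,0,2} = 1
G(14) = mex{1,3,1,0} = 2
P-positions are exactly the n with G(n) = 0.

0, 2, 5, 7, 12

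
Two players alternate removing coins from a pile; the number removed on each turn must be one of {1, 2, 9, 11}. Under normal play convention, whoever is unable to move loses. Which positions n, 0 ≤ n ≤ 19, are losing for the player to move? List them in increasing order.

n :  0  1  2  3  4  5  6  7  8  9 10 11 12 13 14 15 16 17 18 19
G :  0  1  2  0  1  2  0  1  2  3  0  1  2  0  1  2  0  1  2  3
P-positions are exactly the n with G(n) = 0.

0, 3, 6, 10, 13, 16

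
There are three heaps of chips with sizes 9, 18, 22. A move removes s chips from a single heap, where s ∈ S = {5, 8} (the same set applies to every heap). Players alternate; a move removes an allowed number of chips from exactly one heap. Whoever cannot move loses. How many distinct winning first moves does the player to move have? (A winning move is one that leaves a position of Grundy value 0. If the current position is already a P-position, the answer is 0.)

5

All heaps use S = {5, 8}:
G(0) = 0
G(1) = mex{} = 0
G(2) = mex{} = 0
G(3) = mex{} = 0
G(4) = mex{} = 0
G(5) = mex{0} = 1
G(6) = mex{0} = 1
G(7) = mex{0} = 1
G(8) = mex{0,0} = 1
G(9) = mex{0,0} = 1
G(10) = mex{1,0} = 2
G(11) = mex{1,0} = 2
G(12) = mex{1,0} = 2
G(13) = mex{1,1} = 0
G(14) = mex{1,1} = 0
G(15) = mex{2,1} = 0
G(16) = mex{2,1} = 0
G(17) = mex{2,1} = 0
G(18) = mex{0,2} = 1
G(19) = mex{0,2} = 1
G(20) = mex{0,2} = 1
G(21) = mex{0,0} = 1
G(22) = mex{0,0} = 1
Heap A: G(9) = 1.
Heap B: G(18) = 1.
Heap C: G(22) = 1.
Combined Grundy value = 1 ⊕ 1 ⊕ 1 = 1.
A winning move leaves total XOR = 0, i.e. changes one component's Grundy value g to g ⊕ X where X is the current total.
Heap A: need g' = 1⊕1 = 0. Options: 9−5→G=0, 9−8→G=0. Hits: 2.
Heap B: need g' = 1⊕1 = 0. Options: 18−5→G=0, 18−8→G=2. Hits: 1.
Heap C: need g' = 1⊕1 = 0. Options: 22−5→G=0, 22−8→G=0. Hits: 2.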